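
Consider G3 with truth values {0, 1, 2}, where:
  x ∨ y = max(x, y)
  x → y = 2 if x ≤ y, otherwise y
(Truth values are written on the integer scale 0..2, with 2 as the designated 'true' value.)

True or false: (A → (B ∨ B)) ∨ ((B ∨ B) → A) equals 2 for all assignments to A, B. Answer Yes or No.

A = 0, B = 0 ↦ 2
A = 0, B = 1 ↦ 2
A = 0, B = 2 ↦ 2
A = 1, B = 0 ↦ 2
A = 1, B = 1 ↦ 2
A = 1, B = 2 ↦ 2
A = 2, B = 0 ↦ 2
A = 2, B = 1 ↦ 2
A = 2, B = 2 ↦ 2
Every assignment gives a value ≥ 2.

Yes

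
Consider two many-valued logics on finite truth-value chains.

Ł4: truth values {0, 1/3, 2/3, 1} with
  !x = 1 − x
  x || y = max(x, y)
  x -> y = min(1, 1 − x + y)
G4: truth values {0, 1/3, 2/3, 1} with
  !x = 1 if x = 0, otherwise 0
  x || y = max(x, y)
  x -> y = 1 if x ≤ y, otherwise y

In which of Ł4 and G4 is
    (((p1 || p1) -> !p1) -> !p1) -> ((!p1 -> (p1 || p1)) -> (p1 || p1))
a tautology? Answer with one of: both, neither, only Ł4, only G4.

only Ł4

In Ł4: every assignment gives 1 — tautology.
In G4: at p1 = 1/3 the value is 1/3 — not a tautology.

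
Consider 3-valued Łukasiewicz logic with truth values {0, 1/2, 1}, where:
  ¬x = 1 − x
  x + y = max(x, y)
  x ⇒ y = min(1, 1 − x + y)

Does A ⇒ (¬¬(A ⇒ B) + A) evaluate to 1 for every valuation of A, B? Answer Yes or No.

Yes

A = 0, B = 0 ↦ 1
A = 0, B = 1/2 ↦ 1
A = 0, B = 1 ↦ 1
A = 1/2, B = 0 ↦ 1
A = 1/2, B = 1/2 ↦ 1
A = 1/2, B = 1 ↦ 1
A = 1, B = 0 ↦ 1
A = 1, B = 1/2 ↦ 1
A = 1, B = 1 ↦ 1
Every assignment gives a value ≥ 1.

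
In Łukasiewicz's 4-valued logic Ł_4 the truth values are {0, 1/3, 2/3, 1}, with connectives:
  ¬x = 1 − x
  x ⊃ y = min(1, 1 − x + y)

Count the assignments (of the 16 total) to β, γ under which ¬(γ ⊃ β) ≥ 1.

β = 0, γ = 0 ↦ 0  <
β = 0, γ = 1/3 ↦ 1/3  <
β = 0, γ = 2/3 ↦ 2/3  <
β = 0, γ = 1 ↦ 1  ≥
β = 1/3, γ = 0 ↦ 0  <
β = 1/3, γ = 1/3 ↦ 0  <
β = 1/3, γ = 2/3 ↦ 1/3  <
β = 1/3, γ = 1 ↦ 2/3  <
β = 2/3, γ = 0 ↦ 0  <
β = 2/3, γ = 1/3 ↦ 0  <
β = 2/3, γ = 2/3 ↦ 0  <
β = 2/3, γ = 1 ↦ 1/3  <
β = 1, γ = 0 ↦ 0  <
β = 1, γ = 1/3 ↦ 0  <
β = 1, γ = 2/3 ↦ 0  <
β = 1, γ = 1 ↦ 0  <
So 1 of the 16 assignments meets the threshold.

1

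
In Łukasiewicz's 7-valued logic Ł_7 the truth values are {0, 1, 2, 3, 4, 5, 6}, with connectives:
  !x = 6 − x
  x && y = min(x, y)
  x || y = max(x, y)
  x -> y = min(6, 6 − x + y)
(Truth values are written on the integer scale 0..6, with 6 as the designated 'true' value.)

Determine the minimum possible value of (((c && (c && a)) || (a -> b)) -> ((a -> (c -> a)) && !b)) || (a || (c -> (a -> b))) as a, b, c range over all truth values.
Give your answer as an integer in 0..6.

5

Take a = 3, b = 2, c = 6:
c && a = 6 && 3 = 3
c && (c && a) = 6 && 3 = 3
a -> b = 3 -> 2 = 5
(c && (c && a)) || (a -> b) = 3 || 5 = 5
c -> a = 6 -> 3 = 3
a -> (c -> a) = 3 -> 3 = 6
!b = !2 = 4
(a -> (c -> a)) && !b = 6 && 4 = 4
((c && (c && a)) || (a -> b)) -> ((a -> (c -> a)) && !b) = 5 -> 4 = 5
a -> b = 3 -> 2 = 5
c -> (a -> b) = 6 -> 5 = 5
a || (c -> (a -> b)) = 3 || 5 = 5
(((c && (c && a)) || (a -> b)) -> ((a -> (c -> a)) && !b)) || (a || (c -> (a -> b))) = 5 || 5 = 5
No assignment yields a value below 5, so this is the minimum.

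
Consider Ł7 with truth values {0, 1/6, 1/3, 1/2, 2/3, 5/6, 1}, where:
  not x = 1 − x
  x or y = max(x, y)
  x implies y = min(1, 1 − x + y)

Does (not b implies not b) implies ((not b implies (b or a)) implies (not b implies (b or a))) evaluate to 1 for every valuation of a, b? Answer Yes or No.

Yes

At a = 1/2, b = 1, for instance:
not b = not 1 = 0
not b = not 1 = 0
not b implies not b = 0 implies 0 = 1
b or a = 1 or 1/2 = 1
not b implies (b or a) = 0 implies 1 = 1
not b implies (b or a) = 0 implies 1 = 1
(not b implies (b or a)) implies (not b implies (b or a)) = 1 implies 1 = 1
(not b implies not b) implies ((not b implies (b or a)) implies (not b implies (b or a))) = 1 implies 1 = 1
and checking the remaining 48 assignments likewise gives ≥ 1 in every case.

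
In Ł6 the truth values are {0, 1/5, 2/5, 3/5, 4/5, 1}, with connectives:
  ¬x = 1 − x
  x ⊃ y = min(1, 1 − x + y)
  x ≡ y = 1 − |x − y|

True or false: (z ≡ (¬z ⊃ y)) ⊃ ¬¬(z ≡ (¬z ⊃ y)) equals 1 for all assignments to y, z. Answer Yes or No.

Yes

At y = 3/5, z = 1, for instance:
¬z = ¬1 = 0
¬z ⊃ y = 0 ⊃ 3/5 = 1
z ≡ (¬z ⊃ y) = 1 ≡ 1 = 1
¬(z ≡ (¬z ⊃ y)) = ¬1 = 0
¬¬(z ≡ (¬z ⊃ y)) = ¬0 = 1
(z ≡ (¬z ⊃ y)) ⊃ ¬¬(z ≡ (¬z ⊃ y)) = 1 ⊃ 1 = 1
and checking the remaining 35 assignments likewise gives ≥ 1 in every case.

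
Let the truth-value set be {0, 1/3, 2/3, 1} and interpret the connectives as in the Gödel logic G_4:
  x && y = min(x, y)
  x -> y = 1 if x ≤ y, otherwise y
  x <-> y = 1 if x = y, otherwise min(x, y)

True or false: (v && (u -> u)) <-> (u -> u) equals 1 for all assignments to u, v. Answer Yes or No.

No

Counterexample: take u = 0, v = 0.
u -> u = 0 -> 0 = 1
v && (u -> u) = 0 && 1 = 0
(v && (u -> u)) <-> (u -> u) = 0 <-> 1 = 0
This gives 0 ≠ 1.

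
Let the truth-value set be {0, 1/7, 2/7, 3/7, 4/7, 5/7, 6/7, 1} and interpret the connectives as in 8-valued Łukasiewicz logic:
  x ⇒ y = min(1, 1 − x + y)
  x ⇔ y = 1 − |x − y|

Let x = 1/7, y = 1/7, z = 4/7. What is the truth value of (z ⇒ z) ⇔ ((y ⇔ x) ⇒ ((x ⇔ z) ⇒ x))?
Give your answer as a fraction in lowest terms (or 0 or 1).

z ⇒ z = 4/7 ⇒ 4/7 = 1
y ⇔ x = 1/7 ⇔ 1/7 = 1
x ⇔ z = 1/7 ⇔ 4/7 = 4/7
(x ⇔ z) ⇒ x = 4/7 ⇒ 1/7 = 4/7
(y ⇔ x) ⇒ ((x ⇔ z) ⇒ x) = 1 ⇒ 4/7 = 4/7
(z ⇒ z) ⇔ ((y ⇔ x) ⇒ ((x ⇔ z) ⇒ x)) = 1 ⇔ 4/7 = 4/7

4/7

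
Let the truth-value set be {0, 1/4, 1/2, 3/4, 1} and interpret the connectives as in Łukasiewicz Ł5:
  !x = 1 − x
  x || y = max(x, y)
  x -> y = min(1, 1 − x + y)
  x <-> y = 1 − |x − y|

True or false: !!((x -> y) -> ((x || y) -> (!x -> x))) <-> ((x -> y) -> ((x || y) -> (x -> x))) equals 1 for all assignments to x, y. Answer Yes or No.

No

Counterexample: take x = 0, y = 1/4.
x -> y = 0 -> 1/4 = 1
x || y = 0 || 1/4 = 1/4
!x = !0 = 1
!x -> x = 1 -> 0 = 0
(x || y) -> (!x -> x) = 1/4 -> 0 = 3/4
(x -> y) -> ((x || y) -> (!x -> x)) = 1 -> 3/4 = 3/4
!((x -> y) -> ((x || y) -> (!x -> x))) = !3/4 = 1/4
!!((x -> y) -> ((x || y) -> (!x -> x))) = !1/4 = 3/4
x -> y = 0 -> 1/4 = 1
x || y = 0 || 1/4 = 1/4
x -> x = 0 -> 0 = 1
(x || y) -> (x -> x) = 1/4 -> 1 = 1
(x -> y) -> ((x || y) -> (x -> x)) = 1 -> 1 = 1
!!((x -> y) -> ((x || y) -> (!x -> x))) <-> ((x -> y) -> ((x || y) -> (x -> x))) = 3/4 <-> 1 = 3/4
This gives 3/4 ≠ 1.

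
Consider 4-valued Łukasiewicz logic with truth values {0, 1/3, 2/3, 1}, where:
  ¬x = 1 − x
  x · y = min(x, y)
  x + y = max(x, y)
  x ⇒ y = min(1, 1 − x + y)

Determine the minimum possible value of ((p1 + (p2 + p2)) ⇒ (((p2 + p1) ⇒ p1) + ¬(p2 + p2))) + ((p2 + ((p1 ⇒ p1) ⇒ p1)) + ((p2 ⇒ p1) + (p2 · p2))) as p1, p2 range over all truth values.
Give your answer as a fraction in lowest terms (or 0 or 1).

2/3

Take p1 = 0, p2 = 2/3:
p2 + p2 = 2/3 + 2/3 = 2/3
p1 + (p2 + p2) = 0 + 2/3 = 2/3
p2 + p1 = 2/3 + 0 = 2/3
(p2 + p1) ⇒ p1 = 2/3 ⇒ 0 = 1/3
p2 + p2 = 2/3 + 2/3 = 2/3
¬(p2 + p2) = ¬2/3 = 1/3
((p2 + p1) ⇒ p1) + ¬(p2 + p2) = 1/3 + 1/3 = 1/3
(p1 + (p2 + p2)) ⇒ (((p2 + p1) ⇒ p1) + ¬(p2 + p2)) = 2/3 ⇒ 1/3 = 2/3
p1 ⇒ p1 = 0 ⇒ 0 = 1
(p1 ⇒ p1) ⇒ p1 = 1 ⇒ 0 = 0
p2 + ((p1 ⇒ p1) ⇒ p1) = 2/3 + 0 = 2/3
p2 ⇒ p1 = 2/3 ⇒ 0 = 1/3
p2 · p2 = 2/3 · 2/3 = 2/3
(p2 ⇒ p1) + (p2 · p2) = 1/3 + 2/3 = 2/3
(p2 + ((p1 ⇒ p1) ⇒ p1)) + ((p2 ⇒ p1) + (p2 · p2)) = 2/3 + 2/3 = 2/3
((p1 + (p2 + p2)) ⇒ (((p2 + p1) ⇒ p1) + ¬(p2 + p2))) + ((p2 + ((p1 ⇒ p1) ⇒ p1)) + ((p2 ⇒ p1) + (p2 · p2))) = 2/3 + 2/3 = 2/3
No assignment yields a value below 2/3, so this is the minimum.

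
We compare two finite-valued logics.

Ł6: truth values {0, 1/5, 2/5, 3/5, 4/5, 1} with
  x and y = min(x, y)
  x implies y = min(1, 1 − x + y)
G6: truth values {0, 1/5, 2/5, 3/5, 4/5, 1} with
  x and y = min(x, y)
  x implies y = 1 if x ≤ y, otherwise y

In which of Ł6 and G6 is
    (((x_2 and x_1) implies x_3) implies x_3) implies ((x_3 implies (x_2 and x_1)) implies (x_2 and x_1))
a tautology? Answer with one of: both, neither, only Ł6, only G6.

In Ł6: every assignment gives 1 — tautology.
In G6: at x_1 = 1/5, x_2 = 1/5, x_3 = 0 the value is 1/5 — not a tautology.

only Ł6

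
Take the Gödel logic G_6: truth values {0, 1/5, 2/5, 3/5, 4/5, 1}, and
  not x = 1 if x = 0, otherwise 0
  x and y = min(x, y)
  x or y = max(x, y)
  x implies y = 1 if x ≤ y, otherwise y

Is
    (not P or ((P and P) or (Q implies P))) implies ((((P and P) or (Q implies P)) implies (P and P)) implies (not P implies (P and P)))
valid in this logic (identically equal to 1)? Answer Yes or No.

Counterexample: take P = 0, Q = 1/5.
not P = not 0 = 1
P and P = 0 and 0 = 0
Q implies P = 1/5 implies 0 = 0
(P and P) or (Q implies P) = 0 or 0 = 0
not P or ((P and P) or (Q implies P)) = 1 or 0 = 1
P and P = 0 and 0 = 0
Q implies P = 1/5 implies 0 = 0
(P and P) or (Q implies P) = 0 or 0 = 0
P and P = 0 and 0 = 0
((P and P) or (Q implies P)) implies (P and P) = 0 implies 0 = 1
not P = not 0 = 1
P and P = 0 and 0 = 0
not P implies (P and P) = 1 implies 0 = 0
(((P and P) or (Q implies P)) implies (P and P)) implies (not P implies (P and P)) = 1 implies 0 = 0
(not P or ((P and P) or (Q implies P))) implies ((((P and P) or (Q implies P)) implies (P and P)) implies (not P implies (P and P))) = 1 implies 0 = 0
This gives 0 ≠ 1.

No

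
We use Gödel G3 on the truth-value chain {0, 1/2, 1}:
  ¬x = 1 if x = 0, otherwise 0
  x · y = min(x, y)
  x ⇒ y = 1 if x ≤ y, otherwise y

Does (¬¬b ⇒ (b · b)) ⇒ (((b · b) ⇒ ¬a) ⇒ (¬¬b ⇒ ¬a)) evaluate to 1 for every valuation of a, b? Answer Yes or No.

a = 0, b = 0 ↦ 1
a = 0, b = 1/2 ↦ 1
a = 0, b = 1 ↦ 1
a = 1/2, b = 0 ↦ 1
a = 1/2, b = 1/2 ↦ 1
a = 1/2, b = 1 ↦ 1
a = 1, b = 0 ↦ 1
a = 1, b = 1/2 ↦ 1
a = 1, b = 1 ↦ 1
Every assignment gives a value ≥ 1.

Yes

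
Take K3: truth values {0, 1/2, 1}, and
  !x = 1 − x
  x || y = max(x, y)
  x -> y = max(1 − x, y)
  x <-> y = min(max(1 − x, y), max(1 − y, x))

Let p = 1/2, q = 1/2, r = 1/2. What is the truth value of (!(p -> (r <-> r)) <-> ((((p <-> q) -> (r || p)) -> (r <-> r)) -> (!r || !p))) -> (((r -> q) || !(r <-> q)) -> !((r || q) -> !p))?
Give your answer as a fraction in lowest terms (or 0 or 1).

r <-> r = 1/2 <-> 1/2 = 1/2
p -> (r <-> r) = 1/2 -> 1/2 = 1/2
!(p -> (r <-> r)) = !1/2 = 1/2
p <-> q = 1/2 <-> 1/2 = 1/2
r || p = 1/2 || 1/2 = 1/2
(p <-> q) -> (r || p) = 1/2 -> 1/2 = 1/2
r <-> r = 1/2 <-> 1/2 = 1/2
((p <-> q) -> (r || p)) -> (r <-> r) = 1/2 -> 1/2 = 1/2
!r = !1/2 = 1/2
!p = !1/2 = 1/2
!r || !p = 1/2 || 1/2 = 1/2
(((p <-> q) -> (r || p)) -> (r <-> r)) -> (!r || !p) = 1/2 -> 1/2 = 1/2
!(p -> (r <-> r)) <-> ((((p <-> q) -> (r || p)) -> (r <-> r)) -> (!r || !p)) = 1/2 <-> 1/2 = 1/2
r -> q = 1/2 -> 1/2 = 1/2
r <-> q = 1/2 <-> 1/2 = 1/2
!(r <-> q) = !1/2 = 1/2
(r -> q) || !(r <-> q) = 1/2 || 1/2 = 1/2
r || q = 1/2 || 1/2 = 1/2
!p = !1/2 = 1/2
(r || q) -> !p = 1/2 -> 1/2 = 1/2
!((r || q) -> !p) = !1/2 = 1/2
((r -> q) || !(r <-> q)) -> !((r || q) -> !p) = 1/2 -> 1/2 = 1/2
(!(p -> (r <-> r)) <-> ((((p <-> q) -> (r || p)) -> (r <-> r)) -> (!r || !p))) -> (((r -> q) || !(r <-> q)) -> !((r || q) -> !p)) = 1/2 -> 1/2 = 1/2

1/2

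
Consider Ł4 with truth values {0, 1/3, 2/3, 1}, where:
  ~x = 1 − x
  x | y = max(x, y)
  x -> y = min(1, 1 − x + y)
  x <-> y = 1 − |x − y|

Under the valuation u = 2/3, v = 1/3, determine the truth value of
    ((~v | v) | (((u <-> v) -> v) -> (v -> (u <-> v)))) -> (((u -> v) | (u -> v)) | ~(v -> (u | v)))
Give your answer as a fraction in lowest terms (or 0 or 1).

2/3

~v = ~1/3 = 2/3
~v | v = 2/3 | 1/3 = 2/3
u <-> v = 2/3 <-> 1/3 = 2/3
(u <-> v) -> v = 2/3 -> 1/3 = 2/3
u <-> v = 2/3 <-> 1/3 = 2/3
v -> (u <-> v) = 1/3 -> 2/3 = 1
((u <-> v) -> v) -> (v -> (u <-> v)) = 2/3 -> 1 = 1
(~v | v) | (((u <-> v) -> v) -> (v -> (u <-> v))) = 2/3 | 1 = 1
u -> v = 2/3 -> 1/3 = 2/3
u -> v = 2/3 -> 1/3 = 2/3
(u -> v) | (u -> v) = 2/3 | 2/3 = 2/3
u | v = 2/3 | 1/3 = 2/3
v -> (u | v) = 1/3 -> 2/3 = 1
~(v -> (u | v)) = ~1 = 0
((u -> v) | (u -> v)) | ~(v -> (u | v)) = 2/3 | 0 = 2/3
((~v | v) | (((u <-> v) -> v) -> (v -> (u <-> v)))) -> (((u -> v) | (u -> v)) | ~(v -> (u | v))) = 1 -> 2/3 = 2/3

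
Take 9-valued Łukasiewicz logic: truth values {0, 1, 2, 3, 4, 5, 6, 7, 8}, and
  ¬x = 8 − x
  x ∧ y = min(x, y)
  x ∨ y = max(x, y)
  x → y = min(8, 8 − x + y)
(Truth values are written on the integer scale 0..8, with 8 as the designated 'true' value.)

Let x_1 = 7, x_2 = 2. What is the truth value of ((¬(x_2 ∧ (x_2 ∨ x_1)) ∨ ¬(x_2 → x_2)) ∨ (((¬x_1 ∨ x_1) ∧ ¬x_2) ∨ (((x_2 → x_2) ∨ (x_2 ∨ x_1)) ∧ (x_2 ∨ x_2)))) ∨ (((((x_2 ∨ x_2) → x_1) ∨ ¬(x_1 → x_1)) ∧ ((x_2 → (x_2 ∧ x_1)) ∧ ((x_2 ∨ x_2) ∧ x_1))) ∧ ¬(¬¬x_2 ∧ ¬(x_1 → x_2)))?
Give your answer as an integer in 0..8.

6

x_2 ∨ x_1 = 2 ∨ 7 = 7
x_2 ∧ (x_2 ∨ x_1) = 2 ∧ 7 = 2
¬(x_2 ∧ (x_2 ∨ x_1)) = ¬2 = 6
x_2 → x_2 = 2 → 2 = 8
¬(x_2 → x_2) = ¬8 = 0
¬(x_2 ∧ (x_2 ∨ x_1)) ∨ ¬(x_2 → x_2) = 6 ∨ 0 = 6
¬x_1 = ¬7 = 1
¬x_1 ∨ x_1 = 1 ∨ 7 = 7
¬x_2 = ¬2 = 6
(¬x_1 ∨ x_1) ∧ ¬x_2 = 7 ∧ 6 = 6
x_2 → x_2 = 2 → 2 = 8
x_2 ∨ x_1 = 2 ∨ 7 = 7
(x_2 → x_2) ∨ (x_2 ∨ x_1) = 8 ∨ 7 = 8
x_2 ∨ x_2 = 2 ∨ 2 = 2
((x_2 → x_2) ∨ (x_2 ∨ x_1)) ∧ (x_2 ∨ x_2) = 8 ∧ 2 = 2
((¬x_1 ∨ x_1) ∧ ¬x_2) ∨ (((x_2 → x_2) ∨ (x_2 ∨ x_1)) ∧ (x_2 ∨ x_2)) = 6 ∨ 2 = 6
(¬(x_2 ∧ (x_2 ∨ x_1)) ∨ ¬(x_2 → x_2)) ∨ (((¬x_1 ∨ x_1) ∧ ¬x_2) ∨ (((x_2 → x_2) ∨ (x_2 ∨ x_1)) ∧ (x_2 ∨ x_2))) = 6 ∨ 6 = 6
x_2 ∨ x_2 = 2 ∨ 2 = 2
(x_2 ∨ x_2) → x_1 = 2 → 7 = 8
x_1 → x_1 = 7 → 7 = 8
¬(x_1 → x_1) = ¬8 = 0
((x_2 ∨ x_2) → x_1) ∨ ¬(x_1 → x_1) = 8 ∨ 0 = 8
x_2 ∧ x_1 = 2 ∧ 7 = 2
x_2 → (x_2 ∧ x_1) = 2 → 2 = 8
x_2 ∨ x_2 = 2 ∨ 2 = 2
(x_2 ∨ x_2) ∧ x_1 = 2 ∧ 7 = 2
(x_2 → (x_2 ∧ x_1)) ∧ ((x_2 ∨ x_2) ∧ x_1) = 8 ∧ 2 = 2
(((x_2 ∨ x_2) → x_1) ∨ ¬(x_1 → x_1)) ∧ ((x_2 → (x_2 ∧ x_1)) ∧ ((x_2 ∨ x_2) ∧ x_1)) = 8 ∧ 2 = 2
¬x_2 = ¬2 = 6
¬¬x_2 = ¬6 = 2
x_1 → x_2 = 7 → 2 = 3
¬(x_1 → x_2) = ¬3 = 5
¬¬x_2 ∧ ¬(x_1 → x_2) = 2 ∧ 5 = 2
¬(¬¬x_2 ∧ ¬(x_1 → x_2)) = ¬2 = 6
((((x_2 ∨ x_2) → x_1) ∨ ¬(x_1 → x_1)) ∧ ((x_2 → (x_2 ∧ x_1)) ∧ ((x_2 ∨ x_2) ∧ x_1))) ∧ ¬(¬¬x_2 ∧ ¬(x_1 → x_2)) = 2 ∧ 6 = 2
((¬(x_2 ∧ (x_2 ∨ x_1)) ∨ ¬(x_2 → x_2)) ∨ (((¬x_1 ∨ x_1) ∧ ¬x_2) ∨ (((x_2 → x_2) ∨ (x_2 ∨ x_1)) ∧ (x_2 ∨ x_2)))) ∨ (((((x_2 ∨ x_2) → x_1) ∨ ¬(x_1 → x_1)) ∧ ((x_2 → (x_2 ∧ x_1)) ∧ ((x_2 ∨ x_2) ∧ x_1))) ∧ ¬(¬¬x_2 ∧ ¬(x_1 → x_2))) = 6 ∨ 2 = 6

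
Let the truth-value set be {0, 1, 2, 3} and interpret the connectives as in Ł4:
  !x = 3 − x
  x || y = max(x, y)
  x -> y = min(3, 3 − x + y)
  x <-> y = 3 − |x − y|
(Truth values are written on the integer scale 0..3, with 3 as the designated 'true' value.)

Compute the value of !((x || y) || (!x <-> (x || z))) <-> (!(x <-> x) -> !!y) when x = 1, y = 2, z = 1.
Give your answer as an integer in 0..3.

1

x || y = 1 || 2 = 2
!x = !1 = 2
x || z = 1 || 1 = 1
!x <-> (x || z) = 2 <-> 1 = 2
(x || y) || (!x <-> (x || z)) = 2 || 2 = 2
!((x || y) || (!x <-> (x || z))) = !2 = 1
x <-> x = 1 <-> 1 = 3
!(x <-> x) = !3 = 0
!y = !2 = 1
!!y = !1 = 2
!(x <-> x) -> !!y = 0 -> 2 = 3
!((x || y) || (!x <-> (x || z))) <-> (!(x <-> x) -> !!y) = 1 <-> 3 = 1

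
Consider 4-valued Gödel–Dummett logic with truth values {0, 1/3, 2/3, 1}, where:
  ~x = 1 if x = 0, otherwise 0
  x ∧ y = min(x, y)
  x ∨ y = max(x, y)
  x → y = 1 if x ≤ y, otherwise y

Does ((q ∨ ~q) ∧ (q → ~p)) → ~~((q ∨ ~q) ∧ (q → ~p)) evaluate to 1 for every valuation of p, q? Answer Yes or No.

Yes

p = 0, q = 0 ↦ 1
p = 0, q = 1/3 ↦ 1
p = 0, q = 2/3 ↦ 1
p = 0, q = 1 ↦ 1
p = 1/3, q = 0 ↦ 1
p = 1/3, q = 1/3 ↦ 1
p = 1/3, q = 2/3 ↦ 1
p = 1/3, q = 1 ↦ 1
p = 2/3, q = 0 ↦ 1
p = 2/3, q = 1/3 ↦ 1
p = 2/3, q = 2/3 ↦ 1
p = 2/3, q = 1 ↦ 1
p = 1, q = 0 ↦ 1
p = 1, q = 1/3 ↦ 1
p = 1, q = 2/3 ↦ 1
p = 1, q = 1 ↦ 1
Every assignment gives a value ≥ 1.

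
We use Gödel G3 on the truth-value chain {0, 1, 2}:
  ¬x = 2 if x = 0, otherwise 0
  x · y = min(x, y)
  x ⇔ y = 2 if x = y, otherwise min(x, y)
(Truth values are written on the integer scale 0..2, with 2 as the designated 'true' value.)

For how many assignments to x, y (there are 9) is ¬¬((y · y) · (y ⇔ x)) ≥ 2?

x = 0, y = 0 ↦ 0  <
x = 0, y = 1 ↦ 0  <
x = 0, y = 2 ↦ 0  <
x = 1, y = 0 ↦ 0  <
x = 1, y = 1 ↦ 2  ≥
x = 1, y = 2 ↦ 2  ≥
x = 2, y = 0 ↦ 0  <
x = 2, y = 1 ↦ 2  ≥
x = 2, y = 2 ↦ 2  ≥
So 4 of the 9 assignments meet the threshold.

4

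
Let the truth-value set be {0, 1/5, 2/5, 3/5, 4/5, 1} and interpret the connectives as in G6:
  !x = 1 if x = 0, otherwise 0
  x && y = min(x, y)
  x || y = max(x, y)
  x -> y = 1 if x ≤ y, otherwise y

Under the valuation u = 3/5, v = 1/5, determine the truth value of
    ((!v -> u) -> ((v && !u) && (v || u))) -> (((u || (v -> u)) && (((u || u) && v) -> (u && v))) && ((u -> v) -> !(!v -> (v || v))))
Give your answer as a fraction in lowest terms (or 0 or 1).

1

!v = !1/5 = 0
!v -> u = 0 -> 3/5 = 1
!u = !3/5 = 0
v && !u = 1/5 && 0 = 0
v || u = 1/5 || 3/5 = 3/5
(v && !u) && (v || u) = 0 && 3/5 = 0
(!v -> u) -> ((v && !u) && (v || u)) = 1 -> 0 = 0
v -> u = 1/5 -> 3/5 = 1
u || (v -> u) = 3/5 || 1 = 1
u || u = 3/5 || 3/5 = 3/5
(u || u) && v = 3/5 && 1/5 = 1/5
u && v = 3/5 && 1/5 = 1/5
((u || u) && v) -> (u && v) = 1/5 -> 1/5 = 1
(u || (v -> u)) && (((u || u) && v) -> (u && v)) = 1 && 1 = 1
u -> v = 3/5 -> 1/5 = 1/5
!v = !1/5 = 0
v || v = 1/5 || 1/5 = 1/5
!v -> (v || v) = 0 -> 1/5 = 1
!(!v -> (v || v)) = !1 = 0
(u -> v) -> !(!v -> (v || v)) = 1/5 -> 0 = 0
((u || (v -> u)) && (((u || u) && v) -> (u && v))) && ((u -> v) -> !(!v -> (v || v))) = 1 && 0 = 0
((!v -> u) -> ((v && !u) && (v || u))) -> (((u || (v -> u)) && (((u || u) && v) -> (u && v))) && ((u -> v) -> !(!v -> (v || v)))) = 0 -> 0 = 1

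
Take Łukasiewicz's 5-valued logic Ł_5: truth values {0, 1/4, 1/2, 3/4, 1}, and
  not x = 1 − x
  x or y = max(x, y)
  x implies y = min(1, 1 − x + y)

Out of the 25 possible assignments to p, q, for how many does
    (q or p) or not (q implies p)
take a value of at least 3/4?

value 1: 9 assignments (counts)
value 3/4: 7 assignments (counts)
value 1/2: 5 assignments
value 1/4: 3 assignments
value 0: 1 assignment
So 16 of the 25 assignments meet the threshold.

16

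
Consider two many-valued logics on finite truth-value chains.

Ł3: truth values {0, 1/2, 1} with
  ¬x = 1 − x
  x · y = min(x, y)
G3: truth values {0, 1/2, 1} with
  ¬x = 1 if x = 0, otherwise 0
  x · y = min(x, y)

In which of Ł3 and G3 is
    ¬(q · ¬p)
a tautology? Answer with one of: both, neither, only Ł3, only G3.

In Ł3: at p = 0, q = 1/2 the value is 1/2 — not a tautology.
In G3: at p = 0, q = 1/2 the value is 0 — not a tautology.

neither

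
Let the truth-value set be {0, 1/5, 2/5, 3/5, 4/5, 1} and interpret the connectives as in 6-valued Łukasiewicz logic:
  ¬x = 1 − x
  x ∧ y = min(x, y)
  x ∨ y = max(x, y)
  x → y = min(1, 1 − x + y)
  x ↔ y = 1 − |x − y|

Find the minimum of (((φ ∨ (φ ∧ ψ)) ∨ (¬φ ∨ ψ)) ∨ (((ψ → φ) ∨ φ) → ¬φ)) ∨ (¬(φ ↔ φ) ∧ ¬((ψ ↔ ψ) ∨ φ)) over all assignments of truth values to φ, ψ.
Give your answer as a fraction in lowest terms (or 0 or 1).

Take φ = 2/5, ψ = 0:
φ ∧ ψ = 2/5 ∧ 0 = 0
φ ∨ (φ ∧ ψ) = 2/5 ∨ 0 = 2/5
¬φ = ¬2/5 = 3/5
¬φ ∨ ψ = 3/5 ∨ 0 = 3/5
(φ ∨ (φ ∧ ψ)) ∨ (¬φ ∨ ψ) = 2/5 ∨ 3/5 = 3/5
ψ → φ = 0 → 2/5 = 1
(ψ → φ) ∨ φ = 1 ∨ 2/5 = 1
¬φ = ¬2/5 = 3/5
((ψ → φ) ∨ φ) → ¬φ = 1 → 3/5 = 3/5
((φ ∨ (φ ∧ ψ)) ∨ (¬φ ∨ ψ)) ∨ (((ψ → φ) ∨ φ) → ¬φ) = 3/5 ∨ 3/5 = 3/5
φ ↔ φ = 2/5 ↔ 2/5 = 1
¬(φ ↔ φ) = ¬1 = 0
ψ ↔ ψ = 0 ↔ 0 = 1
(ψ ↔ ψ) ∨ φ = 1 ∨ 2/5 = 1
¬((ψ ↔ ψ) ∨ φ) = ¬1 = 0
¬(φ ↔ φ) ∧ ¬((ψ ↔ ψ) ∨ φ) = 0 ∧ 0 = 0
(((φ ∨ (φ ∧ ψ)) ∨ (¬φ ∨ ψ)) ∨ (((ψ → φ) ∨ φ) → ¬φ)) ∨ (¬(φ ↔ φ) ∧ ¬((ψ ↔ ψ) ∨ φ)) = 3/5 ∨ 0 = 3/5
No assignment yields a value below 3/5, so this is the minimum.

3/5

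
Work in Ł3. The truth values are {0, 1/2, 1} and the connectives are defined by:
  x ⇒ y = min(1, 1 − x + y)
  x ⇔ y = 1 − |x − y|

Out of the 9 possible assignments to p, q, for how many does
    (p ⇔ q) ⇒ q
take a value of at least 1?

6

p = 0, q = 0 ↦ 0  <
p = 0, q = 1/2 ↦ 1  ≥
p = 0, q = 1 ↦ 1  ≥
p = 1/2, q = 0 ↦ 1/2  <
p = 1/2, q = 1/2 ↦ 1/2  <
p = 1/2, q = 1 ↦ 1  ≥
p = 1, q = 0 ↦ 1  ≥
p = 1, q = 1/2 ↦ 1  ≥
p = 1, q = 1 ↦ 1  ≥
So 6 of the 9 assignments meet the threshold.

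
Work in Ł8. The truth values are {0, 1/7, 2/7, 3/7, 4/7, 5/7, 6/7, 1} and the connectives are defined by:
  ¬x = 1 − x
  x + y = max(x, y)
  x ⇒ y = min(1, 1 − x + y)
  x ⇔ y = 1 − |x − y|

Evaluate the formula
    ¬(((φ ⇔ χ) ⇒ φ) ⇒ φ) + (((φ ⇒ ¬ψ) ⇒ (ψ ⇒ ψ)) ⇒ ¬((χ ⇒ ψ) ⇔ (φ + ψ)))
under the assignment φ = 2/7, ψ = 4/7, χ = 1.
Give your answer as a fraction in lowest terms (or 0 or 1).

φ ⇔ χ = 2/7 ⇔ 1 = 2/7
(φ ⇔ χ) ⇒ φ = 2/7 ⇒ 2/7 = 1
((φ ⇔ χ) ⇒ φ) ⇒ φ = 1 ⇒ 2/7 = 2/7
¬(((φ ⇔ χ) ⇒ φ) ⇒ φ) = ¬2/7 = 5/7
¬ψ = ¬4/7 = 3/7
φ ⇒ ¬ψ = 2/7 ⇒ 3/7 = 1
ψ ⇒ ψ = 4/7 ⇒ 4/7 = 1
(φ ⇒ ¬ψ) ⇒ (ψ ⇒ ψ) = 1 ⇒ 1 = 1
χ ⇒ ψ = 1 ⇒ 4/7 = 4/7
φ + ψ = 2/7 + 4/7 = 4/7
(χ ⇒ ψ) ⇔ (φ + ψ) = 4/7 ⇔ 4/7 = 1
¬((χ ⇒ ψ) ⇔ (φ + ψ)) = ¬1 = 0
((φ ⇒ ¬ψ) ⇒ (ψ ⇒ ψ)) ⇒ ¬((χ ⇒ ψ) ⇔ (φ + ψ)) = 1 ⇒ 0 = 0
¬(((φ ⇔ χ) ⇒ φ) ⇒ φ) + (((φ ⇒ ¬ψ) ⇒ (ψ ⇒ ψ)) ⇒ ¬((χ ⇒ ψ) ⇔ (φ + ψ))) = 5/7 + 0 = 5/7

5/7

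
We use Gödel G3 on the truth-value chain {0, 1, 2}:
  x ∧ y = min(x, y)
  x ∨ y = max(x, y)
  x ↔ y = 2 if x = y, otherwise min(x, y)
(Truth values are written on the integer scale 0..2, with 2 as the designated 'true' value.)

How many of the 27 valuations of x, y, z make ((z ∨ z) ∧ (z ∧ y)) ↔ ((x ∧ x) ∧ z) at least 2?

value 2: 17 assignments (counts)
value 1: 2 assignments
value 0: 8 assignments
So 17 of the 27 assignments meet the threshold.

17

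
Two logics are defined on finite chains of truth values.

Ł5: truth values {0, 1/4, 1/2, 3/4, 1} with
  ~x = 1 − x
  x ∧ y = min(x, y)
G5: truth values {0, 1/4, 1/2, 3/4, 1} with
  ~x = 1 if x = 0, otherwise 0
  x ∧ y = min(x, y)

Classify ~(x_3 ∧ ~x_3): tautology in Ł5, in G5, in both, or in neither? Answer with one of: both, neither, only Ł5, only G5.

In Ł5: at x_3 = 1/4 the value is 3/4 — not a tautology.
In G5: every assignment gives 1 — tautology.

only G5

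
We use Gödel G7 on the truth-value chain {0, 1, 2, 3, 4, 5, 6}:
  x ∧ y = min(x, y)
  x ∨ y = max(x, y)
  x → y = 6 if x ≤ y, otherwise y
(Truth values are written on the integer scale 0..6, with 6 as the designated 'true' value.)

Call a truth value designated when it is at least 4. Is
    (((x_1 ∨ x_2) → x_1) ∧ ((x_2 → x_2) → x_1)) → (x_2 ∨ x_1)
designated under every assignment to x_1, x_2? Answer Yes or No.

Yes

At x_1 = 4, x_2 = 4, for instance:
x_1 ∨ x_2 = 4 ∨ 4 = 4
(x_1 ∨ x_2) → x_1 = 4 → 4 = 6
x_2 → x_2 = 4 → 4 = 6
(x_2 → x_2) → x_1 = 6 → 4 = 4
((x_1 ∨ x_2) → x_1) ∧ ((x_2 → x_2) → x_1) = 6 ∧ 4 = 4
x_2 ∨ x_1 = 4 ∨ 4 = 4
(((x_1 ∨ x_2) → x_1) ∧ ((x_2 → x_2) → x_1)) → (x_2 ∨ x_1) = 4 → 4 = 6
and checking the remaining 48 assignments likewise gives ≥ 4 in every case.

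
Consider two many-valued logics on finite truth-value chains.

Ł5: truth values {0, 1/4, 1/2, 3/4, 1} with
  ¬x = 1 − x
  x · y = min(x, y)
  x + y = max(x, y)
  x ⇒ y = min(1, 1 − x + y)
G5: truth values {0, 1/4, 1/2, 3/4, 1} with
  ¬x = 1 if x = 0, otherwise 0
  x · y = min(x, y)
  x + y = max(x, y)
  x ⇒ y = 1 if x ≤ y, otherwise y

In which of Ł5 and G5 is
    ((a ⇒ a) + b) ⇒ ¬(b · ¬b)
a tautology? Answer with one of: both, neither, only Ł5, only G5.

In Ł5: at a = 0, b = 1/4 the value is 3/4 — not a tautology.
In G5: every assignment gives 1 — tautology.

only G5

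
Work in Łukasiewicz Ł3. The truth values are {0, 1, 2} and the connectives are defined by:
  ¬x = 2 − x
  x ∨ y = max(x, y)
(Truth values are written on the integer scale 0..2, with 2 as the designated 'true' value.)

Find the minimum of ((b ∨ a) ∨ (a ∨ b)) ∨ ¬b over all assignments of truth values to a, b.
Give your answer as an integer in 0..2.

Take a = 0, b = 1:
b ∨ a = 1 ∨ 0 = 1
a ∨ b = 0 ∨ 1 = 1
(b ∨ a) ∨ (a ∨ b) = 1 ∨ 1 = 1
¬b = ¬1 = 1
((b ∨ a) ∨ (a ∨ b)) ∨ ¬b = 1 ∨ 1 = 1
No assignment yields a value below 1, so this is the minimum.

1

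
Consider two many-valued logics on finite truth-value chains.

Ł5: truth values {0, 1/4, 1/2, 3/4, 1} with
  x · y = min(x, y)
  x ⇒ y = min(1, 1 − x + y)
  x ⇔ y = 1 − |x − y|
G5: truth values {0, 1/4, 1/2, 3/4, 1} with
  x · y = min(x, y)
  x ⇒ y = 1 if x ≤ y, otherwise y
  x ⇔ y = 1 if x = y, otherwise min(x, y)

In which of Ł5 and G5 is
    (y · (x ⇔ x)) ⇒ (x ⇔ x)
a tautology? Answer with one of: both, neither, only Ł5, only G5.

In Ł5: every assignment gives 1 — tautology.
In G5: every assignment gives 1 — tautology.

both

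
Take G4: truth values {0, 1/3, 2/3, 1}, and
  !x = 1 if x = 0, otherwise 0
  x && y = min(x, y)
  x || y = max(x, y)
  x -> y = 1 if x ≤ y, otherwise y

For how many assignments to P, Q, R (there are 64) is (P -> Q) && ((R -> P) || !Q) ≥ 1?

23

value 1: 23 assignments (counts)
value 2/3: 6 assignments
value 1/3: 14 assignments
value 0: 21 assignments
So 23 of the 64 assignments meet the threshold.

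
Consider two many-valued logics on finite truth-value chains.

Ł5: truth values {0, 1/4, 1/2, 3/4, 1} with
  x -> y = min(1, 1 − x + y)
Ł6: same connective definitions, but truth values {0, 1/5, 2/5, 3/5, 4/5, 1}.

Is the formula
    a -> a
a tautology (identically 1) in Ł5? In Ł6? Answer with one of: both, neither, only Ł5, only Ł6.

In Ł5: every assignment gives 1 — tautology.
In Ł6: every assignment gives 1 — tautology.

both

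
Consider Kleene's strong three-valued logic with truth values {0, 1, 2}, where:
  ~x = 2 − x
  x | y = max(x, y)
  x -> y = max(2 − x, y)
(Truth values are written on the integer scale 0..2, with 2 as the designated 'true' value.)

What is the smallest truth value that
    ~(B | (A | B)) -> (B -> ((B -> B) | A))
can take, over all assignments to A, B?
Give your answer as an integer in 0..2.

Take A = 0, B = 1:
A | B = 0 | 1 = 1
B | (A | B) = 1 | 1 = 1
~(B | (A | B)) = ~1 = 1
B -> B = 1 -> 1 = 1
(B -> B) | A = 1 | 0 = 1
B -> ((B -> B) | A) = 1 -> 1 = 1
~(B | (A | B)) -> (B -> ((B -> B) | A)) = 1 -> 1 = 1
No assignment yields a value below 1, so this is the minimum.

1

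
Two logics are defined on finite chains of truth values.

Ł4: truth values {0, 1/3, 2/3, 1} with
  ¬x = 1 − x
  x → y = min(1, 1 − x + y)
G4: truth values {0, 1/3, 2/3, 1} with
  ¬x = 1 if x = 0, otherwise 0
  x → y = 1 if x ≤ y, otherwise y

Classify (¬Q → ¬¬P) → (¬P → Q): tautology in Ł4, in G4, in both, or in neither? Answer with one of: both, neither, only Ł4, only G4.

only Ł4

In Ł4: every assignment gives 1 — tautology.
In G4: at P = 0, Q = 1/3 the value is 1/3 — not a tautology.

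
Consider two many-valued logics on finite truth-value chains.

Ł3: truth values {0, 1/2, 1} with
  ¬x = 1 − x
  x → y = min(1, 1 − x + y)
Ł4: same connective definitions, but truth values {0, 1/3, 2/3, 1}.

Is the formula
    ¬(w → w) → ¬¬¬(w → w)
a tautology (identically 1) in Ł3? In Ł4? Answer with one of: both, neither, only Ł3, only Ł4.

In Ł3: every assignment gives 1 — tautology.
In Ł4: every assignment gives 1 — tautology.

both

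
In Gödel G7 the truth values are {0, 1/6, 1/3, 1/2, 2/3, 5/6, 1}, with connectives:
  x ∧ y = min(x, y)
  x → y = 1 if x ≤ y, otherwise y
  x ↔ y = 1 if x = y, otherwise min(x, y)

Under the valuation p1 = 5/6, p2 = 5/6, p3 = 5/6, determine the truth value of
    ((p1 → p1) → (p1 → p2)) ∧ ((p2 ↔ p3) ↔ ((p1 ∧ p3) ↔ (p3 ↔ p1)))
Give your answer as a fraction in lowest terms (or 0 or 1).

5/6

p1 → p1 = 5/6 → 5/6 = 1
p1 → p2 = 5/6 → 5/6 = 1
(p1 → p1) → (p1 → p2) = 1 → 1 = 1
p2 ↔ p3 = 5/6 ↔ 5/6 = 1
p1 ∧ p3 = 5/6 ∧ 5/6 = 5/6
p3 ↔ p1 = 5/6 ↔ 5/6 = 1
(p1 ∧ p3) ↔ (p3 ↔ p1) = 5/6 ↔ 1 = 5/6
(p2 ↔ p3) ↔ ((p1 ∧ p3) ↔ (p3 ↔ p1)) = 1 ↔ 5/6 = 5/6
((p1 → p1) → (p1 → p2)) ∧ ((p2 ↔ p3) ↔ ((p1 ∧ p3) ↔ (p3 ↔ p1))) = 1 ∧ 5/6 = 5/6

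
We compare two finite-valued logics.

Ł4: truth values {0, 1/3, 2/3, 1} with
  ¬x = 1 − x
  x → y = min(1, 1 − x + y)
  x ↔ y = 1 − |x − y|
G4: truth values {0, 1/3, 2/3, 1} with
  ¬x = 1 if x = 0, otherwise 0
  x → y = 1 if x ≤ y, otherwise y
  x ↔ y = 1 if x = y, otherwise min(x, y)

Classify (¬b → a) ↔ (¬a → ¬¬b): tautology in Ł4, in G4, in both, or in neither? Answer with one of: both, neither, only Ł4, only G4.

In Ł4: every assignment gives 1 — tautology.
In G4: at a = 1/3, b = 0 the value is 1/3 — not a tautology.

only Ł4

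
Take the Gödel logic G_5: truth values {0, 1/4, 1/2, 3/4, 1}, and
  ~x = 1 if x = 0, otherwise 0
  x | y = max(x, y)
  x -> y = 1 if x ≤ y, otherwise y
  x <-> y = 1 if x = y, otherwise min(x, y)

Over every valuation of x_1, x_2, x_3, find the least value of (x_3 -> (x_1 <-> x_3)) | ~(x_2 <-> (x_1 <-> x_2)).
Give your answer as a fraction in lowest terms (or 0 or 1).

1/4

Take x_1 = 1/4, x_2 = 0, x_3 = 1/2:
x_1 <-> x_3 = 1/4 <-> 1/2 = 1/4
x_3 -> (x_1 <-> x_3) = 1/2 -> 1/4 = 1/4
x_1 <-> x_2 = 1/4 <-> 0 = 0
x_2 <-> (x_1 <-> x_2) = 0 <-> 0 = 1
~(x_2 <-> (x_1 <-> x_2)) = ~1 = 0
(x_3 -> (x_1 <-> x_3)) | ~(x_2 <-> (x_1 <-> x_2)) = 1/4 | 0 = 1/4
No assignment yields a value below 1/4, so this is the minimum.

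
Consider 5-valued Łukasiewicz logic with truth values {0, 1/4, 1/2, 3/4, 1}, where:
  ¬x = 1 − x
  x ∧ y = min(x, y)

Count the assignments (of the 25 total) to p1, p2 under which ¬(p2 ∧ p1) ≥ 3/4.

value 1: 9 assignments (counts)
value 3/4: 7 assignments (counts)
value 1/2: 5 assignments
value 1/4: 3 assignments
value 0: 1 assignment
So 16 of the 25 assignments meet the threshold.

16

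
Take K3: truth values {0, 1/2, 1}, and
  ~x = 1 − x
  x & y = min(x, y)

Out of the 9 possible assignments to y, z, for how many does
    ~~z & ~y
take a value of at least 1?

y = 0, z = 0 ↦ 0  <
y = 0, z = 1/2 ↦ 1/2  <
y = 0, z = 1 ↦ 1  ≥
y = 1/2, z = 0 ↦ 0  <
y = 1/2, z = 1/2 ↦ 1/2  <
y = 1/2, z = 1 ↦ 1/2  <
y = 1, z = 0 ↦ 0  <
y = 1, z = 1/2 ↦ 0  <
y = 1, z = 1 ↦ 0  <
So 1 of the 9 assignments meets the threshold.

1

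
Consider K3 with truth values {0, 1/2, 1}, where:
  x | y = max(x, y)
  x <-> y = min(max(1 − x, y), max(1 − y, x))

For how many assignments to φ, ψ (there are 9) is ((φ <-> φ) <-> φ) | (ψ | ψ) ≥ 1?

φ = 0, ψ = 0 ↦ 0  <
φ = 0, ψ = 1/2 ↦ 1/2  <
φ = 0, ψ = 1 ↦ 1  ≥
φ = 1/2, ψ = 0 ↦ 1/2  <
φ = 1/2, ψ = 1/2 ↦ 1/2  <
φ = 1/2, ψ = 1 ↦ 1  ≥
φ = 1, ψ = 0 ↦ 1  ≥
φ = 1, ψ = 1/2 ↦ 1  ≥
φ = 1, ψ = 1 ↦ 1  ≥
So 5 of the 9 assignments meet the threshold.

5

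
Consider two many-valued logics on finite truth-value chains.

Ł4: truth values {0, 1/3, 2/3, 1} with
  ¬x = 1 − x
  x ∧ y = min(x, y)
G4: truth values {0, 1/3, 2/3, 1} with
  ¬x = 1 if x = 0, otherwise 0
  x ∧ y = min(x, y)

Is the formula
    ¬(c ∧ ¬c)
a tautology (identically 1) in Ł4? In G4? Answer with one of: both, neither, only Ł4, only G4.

only G4

In Ł4: at c = 1/3 the value is 2/3 — not a tautology.
In G4: every assignment gives 1 — tautology.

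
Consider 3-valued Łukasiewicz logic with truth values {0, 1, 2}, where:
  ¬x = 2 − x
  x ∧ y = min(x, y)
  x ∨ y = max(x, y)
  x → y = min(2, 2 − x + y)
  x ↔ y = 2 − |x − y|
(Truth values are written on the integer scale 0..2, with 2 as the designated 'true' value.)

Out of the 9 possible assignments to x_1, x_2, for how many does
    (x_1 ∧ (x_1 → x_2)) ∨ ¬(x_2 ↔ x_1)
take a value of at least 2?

x_1 = 0, x_2 = 0 ↦ 0  <
x_1 = 0, x_2 = 1 ↦ 1  <
x_1 = 0, x_2 = 2 ↦ 2  ≥
x_1 = 1, x_2 = 0 ↦ 1  <
x_1 = 1, x_2 = 1 ↦ 1  <
x_1 = 1, x_2 = 2 ↦ 1  <
x_1 = 2, x_2 = 0 ↦ 2  ≥
x_1 = 2, x_2 = 1 ↦ 1  <
x_1 = 2, x_2 = 2 ↦ 2  ≥
So 3 of the 9 assignments meet the threshold.

3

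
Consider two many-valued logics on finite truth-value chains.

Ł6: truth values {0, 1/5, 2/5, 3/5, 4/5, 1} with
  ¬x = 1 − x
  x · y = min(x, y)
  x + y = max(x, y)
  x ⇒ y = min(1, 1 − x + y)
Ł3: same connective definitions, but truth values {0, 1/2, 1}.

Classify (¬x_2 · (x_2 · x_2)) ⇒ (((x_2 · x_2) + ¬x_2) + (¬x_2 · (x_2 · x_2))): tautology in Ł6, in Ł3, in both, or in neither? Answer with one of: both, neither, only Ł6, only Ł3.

In Ł6: every assignment gives 1 — tautology.
In Ł3: every assignment gives 1 — tautology.

both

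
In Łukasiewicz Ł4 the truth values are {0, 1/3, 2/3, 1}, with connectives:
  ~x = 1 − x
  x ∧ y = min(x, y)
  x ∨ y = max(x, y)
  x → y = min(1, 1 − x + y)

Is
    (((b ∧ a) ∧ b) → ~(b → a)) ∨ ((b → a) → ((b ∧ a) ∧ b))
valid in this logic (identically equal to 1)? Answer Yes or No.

Counterexample: take a = 1/3, b = 1/3.
b ∧ a = 1/3 ∧ 1/3 = 1/3
(b ∧ a) ∧ b = 1/3 ∧ 1/3 = 1/3
b → a = 1/3 → 1/3 = 1
~(b → a) = ~1 = 0
((b ∧ a) ∧ b) → ~(b → a) = 1/3 → 0 = 2/3
b → a = 1/3 → 1/3 = 1
b ∧ a = 1/3 ∧ 1/3 = 1/3
(b ∧ a) ∧ b = 1/3 ∧ 1/3 = 1/3
(b → a) → ((b ∧ a) ∧ b) = 1 → 1/3 = 1/3
(((b ∧ a) ∧ b) → ~(b → a)) ∨ ((b → a) → ((b ∧ a) ∧ b)) = 2/3 ∨ 1/3 = 2/3
This gives 2/3 ≠ 1.

No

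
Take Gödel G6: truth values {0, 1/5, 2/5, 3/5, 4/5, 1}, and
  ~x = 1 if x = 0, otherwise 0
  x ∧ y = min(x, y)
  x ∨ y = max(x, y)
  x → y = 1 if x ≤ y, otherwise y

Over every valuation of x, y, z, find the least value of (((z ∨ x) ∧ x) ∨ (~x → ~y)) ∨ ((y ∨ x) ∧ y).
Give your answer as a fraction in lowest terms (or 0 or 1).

Take x = 0, y = 1/5, z = 0:
z ∨ x = 0 ∨ 0 = 0
(z ∨ x) ∧ x = 0 ∧ 0 = 0
~x = ~0 = 1
~y = ~1/5 = 0
~x → ~y = 1 → 0 = 0
((z ∨ x) ∧ x) ∨ (~x → ~y) = 0 ∨ 0 = 0
y ∨ x = 1/5 ∨ 0 = 1/5
(y ∨ x) ∧ y = 1/5 ∧ 1/5 = 1/5
(((z ∨ x) ∧ x) ∨ (~x → ~y)) ∨ ((y ∨ x) ∧ y) = 0 ∨ 1/5 = 1/5
No assignment yields a value below 1/5, so this is the minimum.

1/5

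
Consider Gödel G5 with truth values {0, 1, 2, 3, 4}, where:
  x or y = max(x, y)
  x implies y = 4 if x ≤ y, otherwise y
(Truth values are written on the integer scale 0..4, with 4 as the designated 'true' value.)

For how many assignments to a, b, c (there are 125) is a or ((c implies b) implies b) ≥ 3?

107

value 4: 85 assignments (counts)
value 3: 22 assignments (counts)
value 2: 12 assignments
value 1: 5 assignments
value 0: 1 assignment
So 107 of the 125 assignments meet the threshold.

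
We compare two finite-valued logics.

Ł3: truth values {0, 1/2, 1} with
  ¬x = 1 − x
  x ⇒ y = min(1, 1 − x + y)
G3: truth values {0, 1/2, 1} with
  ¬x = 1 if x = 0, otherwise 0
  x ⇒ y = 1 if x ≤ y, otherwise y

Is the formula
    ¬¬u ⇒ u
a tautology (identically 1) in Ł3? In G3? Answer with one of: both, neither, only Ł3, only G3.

only Ł3

In Ł3: every assignment gives 1 — tautology.
In G3: at u = 1/2 the value is 1/2 — not a tautology.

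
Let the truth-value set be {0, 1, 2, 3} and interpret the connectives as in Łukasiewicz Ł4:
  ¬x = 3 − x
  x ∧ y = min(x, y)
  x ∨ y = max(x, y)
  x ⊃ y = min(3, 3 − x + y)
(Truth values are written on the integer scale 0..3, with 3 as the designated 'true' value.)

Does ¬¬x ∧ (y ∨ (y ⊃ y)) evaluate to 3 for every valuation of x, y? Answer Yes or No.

Counterexample: take x = 0, y = 0.
¬x = ¬0 = 3
¬¬x = ¬3 = 0
y ⊃ y = 0 ⊃ 0 = 3
y ∨ (y ⊃ y) = 0 ∨ 3 = 3
¬¬x ∧ (y ∨ (y ⊃ y)) = 0 ∧ 3 = 0
This gives 0 ≠ 3.

No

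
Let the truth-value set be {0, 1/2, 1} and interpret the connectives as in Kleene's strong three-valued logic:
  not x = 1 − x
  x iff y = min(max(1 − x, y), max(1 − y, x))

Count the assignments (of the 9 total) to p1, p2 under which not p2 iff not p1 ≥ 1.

p1 = 0, p2 = 0 ↦ 1  ≥
p1 = 0, p2 = 1/2 ↦ 1/2  <
p1 = 0, p2 = 1 ↦ 0  <
p1 = 1/2, p2 = 0 ↦ 1/2  <
p1 = 1/2, p2 = 1/2 ↦ 1/2  <
p1 = 1/2, p2 = 1 ↦ 1/2  <
p1 = 1, p2 = 0 ↦ 0  <
p1 = 1, p2 = 1/2 ↦ 1/2  <
p1 = 1, p2 = 1 ↦ 1  ≥
So 2 of the 9 assignments meet the threshold.

2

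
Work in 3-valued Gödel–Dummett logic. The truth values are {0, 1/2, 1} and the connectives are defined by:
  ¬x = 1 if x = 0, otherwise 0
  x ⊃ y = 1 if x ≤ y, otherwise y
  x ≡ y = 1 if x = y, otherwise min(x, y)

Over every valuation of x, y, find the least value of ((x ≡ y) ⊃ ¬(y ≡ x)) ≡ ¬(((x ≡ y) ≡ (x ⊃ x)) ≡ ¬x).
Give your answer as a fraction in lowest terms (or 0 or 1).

Take x = 1/2, y = 0:
x ≡ y = 1/2 ≡ 0 = 0
y ≡ x = 0 ≡ 1/2 = 0
¬(y ≡ x) = ¬0 = 1
(x ≡ y) ⊃ ¬(y ≡ x) = 0 ⊃ 1 = 1
x ≡ y = 1/2 ≡ 0 = 0
x ⊃ x = 1/2 ⊃ 1/2 = 1
(x ≡ y) ≡ (x ⊃ x) = 0 ≡ 1 = 0
¬x = ¬1/2 = 0
((x ≡ y) ≡ (x ⊃ x)) ≡ ¬x = 0 ≡ 0 = 1
¬(((x ≡ y) ≡ (x ⊃ x)) ≡ ¬x) = ¬1 = 0
((x ≡ y) ⊃ ¬(y ≡ x)) ≡ ¬(((x ≡ y) ≡ (x ⊃ x)) ≡ ¬x) = 1 ≡ 0 = 0
No assignment yields a value below 0, so this is the minimum.

0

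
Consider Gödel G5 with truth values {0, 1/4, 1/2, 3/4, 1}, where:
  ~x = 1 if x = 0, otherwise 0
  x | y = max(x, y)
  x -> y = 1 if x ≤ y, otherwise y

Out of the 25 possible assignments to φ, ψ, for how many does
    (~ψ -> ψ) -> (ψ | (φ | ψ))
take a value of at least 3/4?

value 1: 13 assignments (counts)
value 3/4: 6 assignments (counts)
value 1/2: 4 assignments
value 1/4: 2 assignments
So 19 of the 25 assignments meet the threshold.

19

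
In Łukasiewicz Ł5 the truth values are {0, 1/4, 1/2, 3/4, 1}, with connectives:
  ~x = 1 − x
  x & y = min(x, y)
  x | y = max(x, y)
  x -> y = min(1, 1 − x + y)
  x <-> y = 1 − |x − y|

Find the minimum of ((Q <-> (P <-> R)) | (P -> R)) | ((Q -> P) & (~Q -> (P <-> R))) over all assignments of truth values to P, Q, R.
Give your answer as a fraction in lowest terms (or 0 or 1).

Take P = 1/2, Q = 0, R = 0:
P <-> R = 1/2 <-> 0 = 1/2
Q <-> (P <-> R) = 0 <-> 1/2 = 1/2
P -> R = 1/2 -> 0 = 1/2
(Q <-> (P <-> R)) | (P -> R) = 1/2 | 1/2 = 1/2
Q -> P = 0 -> 1/2 = 1
~Q = ~0 = 1
P <-> R = 1/2 <-> 0 = 1/2
~Q -> (P <-> R) = 1 -> 1/2 = 1/2
(Q -> P) & (~Q -> (P <-> R)) = 1 & 1/2 = 1/2
((Q <-> (P <-> R)) | (P -> R)) | ((Q -> P) & (~Q -> (P <-> R))) = 1/2 | 1/2 = 1/2
No assignment yields a value below 1/2, so this is the minimum.

1/2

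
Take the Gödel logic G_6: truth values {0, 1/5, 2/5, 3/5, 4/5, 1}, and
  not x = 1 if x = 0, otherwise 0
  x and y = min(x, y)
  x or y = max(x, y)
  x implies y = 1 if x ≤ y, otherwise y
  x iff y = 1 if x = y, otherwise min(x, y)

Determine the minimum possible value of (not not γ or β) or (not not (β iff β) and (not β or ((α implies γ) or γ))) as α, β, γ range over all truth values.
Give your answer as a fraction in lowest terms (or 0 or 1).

1/5

Take α = 1/5, β = 1/5, γ = 0:
not γ = not 0 = 1
not not γ = not 1 = 0
not not γ or β = 0 or 1/5 = 1/5
β iff β = 1/5 iff 1/5 = 1
not (β iff β) = not 1 = 0
not not (β iff β) = not 0 = 1
not β = not 1/5 = 0
α implies γ = 1/5 implies 0 = 0
(α implies γ) or γ = 0 or 0 = 0
not β or ((α implies γ) or γ) = 0 or 0 = 0
not not (β iff β) and (not β or ((α implies γ) or γ)) = 1 and 0 = 0
(not not γ or β) or (not not (β iff β) and (not β or ((α implies γ) or γ))) = 1/5 or 0 = 1/5
No assignment yields a value below 1/5, so this is the minimum.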